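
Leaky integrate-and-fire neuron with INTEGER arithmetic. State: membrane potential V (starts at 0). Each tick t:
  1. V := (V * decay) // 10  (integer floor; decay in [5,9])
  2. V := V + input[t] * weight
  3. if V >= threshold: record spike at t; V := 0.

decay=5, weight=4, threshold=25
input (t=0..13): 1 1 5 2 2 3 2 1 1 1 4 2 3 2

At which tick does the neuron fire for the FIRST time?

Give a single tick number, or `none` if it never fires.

t=0: input=1 -> V=4
t=1: input=1 -> V=6
t=2: input=5 -> V=23
t=3: input=2 -> V=19
t=4: input=2 -> V=17
t=5: input=3 -> V=20
t=6: input=2 -> V=18
t=7: input=1 -> V=13
t=8: input=1 -> V=10
t=9: input=1 -> V=9
t=10: input=4 -> V=20
t=11: input=2 -> V=18
t=12: input=3 -> V=21
t=13: input=2 -> V=18

Answer: none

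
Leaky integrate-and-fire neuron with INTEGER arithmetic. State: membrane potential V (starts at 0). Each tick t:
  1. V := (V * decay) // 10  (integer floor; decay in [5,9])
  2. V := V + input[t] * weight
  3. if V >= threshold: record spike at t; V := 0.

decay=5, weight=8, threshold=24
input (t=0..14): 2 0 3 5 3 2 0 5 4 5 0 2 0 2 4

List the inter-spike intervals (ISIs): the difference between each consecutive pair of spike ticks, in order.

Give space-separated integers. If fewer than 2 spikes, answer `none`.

Answer: 1 1 3 1 1 5

Derivation:
t=0: input=2 -> V=16
t=1: input=0 -> V=8
t=2: input=3 -> V=0 FIRE
t=3: input=5 -> V=0 FIRE
t=4: input=3 -> V=0 FIRE
t=5: input=2 -> V=16
t=6: input=0 -> V=8
t=7: input=5 -> V=0 FIRE
t=8: input=4 -> V=0 FIRE
t=9: input=5 -> V=0 FIRE
t=10: input=0 -> V=0
t=11: input=2 -> V=16
t=12: input=0 -> V=8
t=13: input=2 -> V=20
t=14: input=4 -> V=0 FIRE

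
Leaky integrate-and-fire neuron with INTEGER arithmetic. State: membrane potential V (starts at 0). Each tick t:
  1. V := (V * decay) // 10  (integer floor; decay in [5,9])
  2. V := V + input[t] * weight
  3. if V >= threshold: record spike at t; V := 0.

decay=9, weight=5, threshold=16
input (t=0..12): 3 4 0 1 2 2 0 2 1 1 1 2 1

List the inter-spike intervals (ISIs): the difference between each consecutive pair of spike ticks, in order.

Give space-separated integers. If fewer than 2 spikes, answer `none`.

Answer: 4 4 3

Derivation:
t=0: input=3 -> V=15
t=1: input=4 -> V=0 FIRE
t=2: input=0 -> V=0
t=3: input=1 -> V=5
t=4: input=2 -> V=14
t=5: input=2 -> V=0 FIRE
t=6: input=0 -> V=0
t=7: input=2 -> V=10
t=8: input=1 -> V=14
t=9: input=1 -> V=0 FIRE
t=10: input=1 -> V=5
t=11: input=2 -> V=14
t=12: input=1 -> V=0 FIRE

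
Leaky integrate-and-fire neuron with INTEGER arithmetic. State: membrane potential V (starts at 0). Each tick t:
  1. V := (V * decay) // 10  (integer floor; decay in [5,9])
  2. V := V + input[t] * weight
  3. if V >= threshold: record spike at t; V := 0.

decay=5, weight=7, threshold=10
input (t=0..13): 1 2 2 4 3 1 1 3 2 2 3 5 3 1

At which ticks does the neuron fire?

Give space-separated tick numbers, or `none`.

t=0: input=1 -> V=7
t=1: input=2 -> V=0 FIRE
t=2: input=2 -> V=0 FIRE
t=3: input=4 -> V=0 FIRE
t=4: input=3 -> V=0 FIRE
t=5: input=1 -> V=7
t=6: input=1 -> V=0 FIRE
t=7: input=3 -> V=0 FIRE
t=8: input=2 -> V=0 FIRE
t=9: input=2 -> V=0 FIRE
t=10: input=3 -> V=0 FIRE
t=11: input=5 -> V=0 FIRE
t=12: input=3 -> V=0 FIRE
t=13: input=1 -> V=7

Answer: 1 2 3 4 6 7 8 9 10 11 12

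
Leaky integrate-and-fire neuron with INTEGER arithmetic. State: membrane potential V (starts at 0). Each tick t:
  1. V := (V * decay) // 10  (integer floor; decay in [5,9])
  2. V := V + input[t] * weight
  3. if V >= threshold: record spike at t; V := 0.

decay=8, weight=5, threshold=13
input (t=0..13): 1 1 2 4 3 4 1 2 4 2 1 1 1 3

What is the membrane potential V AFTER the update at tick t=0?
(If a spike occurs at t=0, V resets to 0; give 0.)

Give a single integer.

Answer: 5

Derivation:
t=0: input=1 -> V=5
t=1: input=1 -> V=9
t=2: input=2 -> V=0 FIRE
t=3: input=4 -> V=0 FIRE
t=4: input=3 -> V=0 FIRE
t=5: input=4 -> V=0 FIRE
t=6: input=1 -> V=5
t=7: input=2 -> V=0 FIRE
t=8: input=4 -> V=0 FIRE
t=9: input=2 -> V=10
t=10: input=1 -> V=0 FIRE
t=11: input=1 -> V=5
t=12: input=1 -> V=9
t=13: input=3 -> V=0 FIRE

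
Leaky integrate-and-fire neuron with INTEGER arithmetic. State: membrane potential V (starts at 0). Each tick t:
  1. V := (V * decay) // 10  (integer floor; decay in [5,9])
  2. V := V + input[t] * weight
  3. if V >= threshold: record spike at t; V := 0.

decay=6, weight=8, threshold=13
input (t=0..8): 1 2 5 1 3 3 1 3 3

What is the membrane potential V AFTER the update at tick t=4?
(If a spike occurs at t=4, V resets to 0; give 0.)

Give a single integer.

t=0: input=1 -> V=8
t=1: input=2 -> V=0 FIRE
t=2: input=5 -> V=0 FIRE
t=3: input=1 -> V=8
t=4: input=3 -> V=0 FIRE
t=5: input=3 -> V=0 FIRE
t=6: input=1 -> V=8
t=7: input=3 -> V=0 FIRE
t=8: input=3 -> V=0 FIRE

Answer: 0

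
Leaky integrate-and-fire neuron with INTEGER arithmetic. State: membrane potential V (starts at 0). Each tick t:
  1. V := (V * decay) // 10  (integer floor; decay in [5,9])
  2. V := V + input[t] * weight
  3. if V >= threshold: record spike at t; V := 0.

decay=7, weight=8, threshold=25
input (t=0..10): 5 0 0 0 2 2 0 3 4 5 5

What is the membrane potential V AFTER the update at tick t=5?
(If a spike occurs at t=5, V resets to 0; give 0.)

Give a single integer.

Answer: 0

Derivation:
t=0: input=5 -> V=0 FIRE
t=1: input=0 -> V=0
t=2: input=0 -> V=0
t=3: input=0 -> V=0
t=4: input=2 -> V=16
t=5: input=2 -> V=0 FIRE
t=6: input=0 -> V=0
t=7: input=3 -> V=24
t=8: input=4 -> V=0 FIRE
t=9: input=5 -> V=0 FIRE
t=10: input=5 -> V=0 FIRE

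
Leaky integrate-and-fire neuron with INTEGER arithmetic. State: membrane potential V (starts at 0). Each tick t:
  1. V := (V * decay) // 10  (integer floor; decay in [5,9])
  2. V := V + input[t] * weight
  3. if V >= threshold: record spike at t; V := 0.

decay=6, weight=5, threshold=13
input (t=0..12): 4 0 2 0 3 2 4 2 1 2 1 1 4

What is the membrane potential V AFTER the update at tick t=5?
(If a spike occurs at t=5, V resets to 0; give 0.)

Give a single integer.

Answer: 10

Derivation:
t=0: input=4 -> V=0 FIRE
t=1: input=0 -> V=0
t=2: input=2 -> V=10
t=3: input=0 -> V=6
t=4: input=3 -> V=0 FIRE
t=5: input=2 -> V=10
t=6: input=4 -> V=0 FIRE
t=7: input=2 -> V=10
t=8: input=1 -> V=11
t=9: input=2 -> V=0 FIRE
t=10: input=1 -> V=5
t=11: input=1 -> V=8
t=12: input=4 -> V=0 FIRE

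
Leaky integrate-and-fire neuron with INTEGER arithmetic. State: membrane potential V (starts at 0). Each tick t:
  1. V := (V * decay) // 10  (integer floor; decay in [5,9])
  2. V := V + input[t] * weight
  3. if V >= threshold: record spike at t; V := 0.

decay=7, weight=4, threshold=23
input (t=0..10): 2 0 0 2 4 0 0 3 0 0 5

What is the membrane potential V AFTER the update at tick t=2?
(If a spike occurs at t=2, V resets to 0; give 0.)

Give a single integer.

Answer: 3

Derivation:
t=0: input=2 -> V=8
t=1: input=0 -> V=5
t=2: input=0 -> V=3
t=3: input=2 -> V=10
t=4: input=4 -> V=0 FIRE
t=5: input=0 -> V=0
t=6: input=0 -> V=0
t=7: input=3 -> V=12
t=8: input=0 -> V=8
t=9: input=0 -> V=5
t=10: input=5 -> V=0 FIRE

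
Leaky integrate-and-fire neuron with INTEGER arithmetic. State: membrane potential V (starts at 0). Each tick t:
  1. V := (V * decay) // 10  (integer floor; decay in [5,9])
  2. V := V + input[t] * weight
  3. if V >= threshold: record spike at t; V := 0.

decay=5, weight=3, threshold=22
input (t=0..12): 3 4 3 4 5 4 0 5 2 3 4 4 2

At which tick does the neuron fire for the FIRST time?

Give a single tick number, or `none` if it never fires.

Answer: 4

Derivation:
t=0: input=3 -> V=9
t=1: input=4 -> V=16
t=2: input=3 -> V=17
t=3: input=4 -> V=20
t=4: input=5 -> V=0 FIRE
t=5: input=4 -> V=12
t=6: input=0 -> V=6
t=7: input=5 -> V=18
t=8: input=2 -> V=15
t=9: input=3 -> V=16
t=10: input=4 -> V=20
t=11: input=4 -> V=0 FIRE
t=12: input=2 -> V=6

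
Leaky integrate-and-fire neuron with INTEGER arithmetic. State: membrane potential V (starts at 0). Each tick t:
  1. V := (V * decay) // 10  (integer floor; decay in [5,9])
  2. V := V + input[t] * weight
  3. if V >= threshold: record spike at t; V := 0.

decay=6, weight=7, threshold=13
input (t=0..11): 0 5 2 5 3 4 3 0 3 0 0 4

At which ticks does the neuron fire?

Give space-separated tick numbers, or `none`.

Answer: 1 2 3 4 5 6 8 11

Derivation:
t=0: input=0 -> V=0
t=1: input=5 -> V=0 FIRE
t=2: input=2 -> V=0 FIRE
t=3: input=5 -> V=0 FIRE
t=4: input=3 -> V=0 FIRE
t=5: input=4 -> V=0 FIRE
t=6: input=3 -> V=0 FIRE
t=7: input=0 -> V=0
t=8: input=3 -> V=0 FIRE
t=9: input=0 -> V=0
t=10: input=0 -> V=0
t=11: input=4 -> V=0 FIRE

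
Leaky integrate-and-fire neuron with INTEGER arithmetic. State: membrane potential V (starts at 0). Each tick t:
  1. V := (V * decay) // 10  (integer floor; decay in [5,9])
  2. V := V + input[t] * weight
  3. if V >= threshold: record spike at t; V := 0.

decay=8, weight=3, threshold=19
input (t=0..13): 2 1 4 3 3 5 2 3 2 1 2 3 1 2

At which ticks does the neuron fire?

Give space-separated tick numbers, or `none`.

Answer: 3 5 11

Derivation:
t=0: input=2 -> V=6
t=1: input=1 -> V=7
t=2: input=4 -> V=17
t=3: input=3 -> V=0 FIRE
t=4: input=3 -> V=9
t=5: input=5 -> V=0 FIRE
t=6: input=2 -> V=6
t=7: input=3 -> V=13
t=8: input=2 -> V=16
t=9: input=1 -> V=15
t=10: input=2 -> V=18
t=11: input=3 -> V=0 FIRE
t=12: input=1 -> V=3
t=13: input=2 -> V=8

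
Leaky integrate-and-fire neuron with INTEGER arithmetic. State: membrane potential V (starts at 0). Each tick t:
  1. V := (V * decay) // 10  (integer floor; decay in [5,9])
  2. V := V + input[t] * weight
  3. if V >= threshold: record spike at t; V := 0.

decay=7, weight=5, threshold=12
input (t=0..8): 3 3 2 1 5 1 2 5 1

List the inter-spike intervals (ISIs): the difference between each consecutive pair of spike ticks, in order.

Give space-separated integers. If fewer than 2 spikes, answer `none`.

Answer: 1 2 1 2 1

Derivation:
t=0: input=3 -> V=0 FIRE
t=1: input=3 -> V=0 FIRE
t=2: input=2 -> V=10
t=3: input=1 -> V=0 FIRE
t=4: input=5 -> V=0 FIRE
t=5: input=1 -> V=5
t=6: input=2 -> V=0 FIRE
t=7: input=5 -> V=0 FIRE
t=8: input=1 -> V=5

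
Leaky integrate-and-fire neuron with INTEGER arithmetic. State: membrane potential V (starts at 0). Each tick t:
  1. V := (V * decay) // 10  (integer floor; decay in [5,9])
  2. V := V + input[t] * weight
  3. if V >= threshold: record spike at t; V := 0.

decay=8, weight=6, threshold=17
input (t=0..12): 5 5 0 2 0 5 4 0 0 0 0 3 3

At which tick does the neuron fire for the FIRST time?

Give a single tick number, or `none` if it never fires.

Answer: 0

Derivation:
t=0: input=5 -> V=0 FIRE
t=1: input=5 -> V=0 FIRE
t=2: input=0 -> V=0
t=3: input=2 -> V=12
t=4: input=0 -> V=9
t=5: input=5 -> V=0 FIRE
t=6: input=4 -> V=0 FIRE
t=7: input=0 -> V=0
t=8: input=0 -> V=0
t=9: input=0 -> V=0
t=10: input=0 -> V=0
t=11: input=3 -> V=0 FIRE
t=12: input=3 -> V=0 FIRE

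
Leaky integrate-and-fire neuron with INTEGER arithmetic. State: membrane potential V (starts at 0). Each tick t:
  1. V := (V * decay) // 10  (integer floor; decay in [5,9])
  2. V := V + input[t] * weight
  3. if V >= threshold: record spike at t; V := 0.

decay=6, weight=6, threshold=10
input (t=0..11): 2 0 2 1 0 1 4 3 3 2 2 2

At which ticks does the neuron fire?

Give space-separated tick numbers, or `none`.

Answer: 0 2 6 7 8 9 10 11

Derivation:
t=0: input=2 -> V=0 FIRE
t=1: input=0 -> V=0
t=2: input=2 -> V=0 FIRE
t=3: input=1 -> V=6
t=4: input=0 -> V=3
t=5: input=1 -> V=7
t=6: input=4 -> V=0 FIRE
t=7: input=3 -> V=0 FIRE
t=8: input=3 -> V=0 FIRE
t=9: input=2 -> V=0 FIRE
t=10: input=2 -> V=0 FIRE
t=11: input=2 -> V=0 FIRE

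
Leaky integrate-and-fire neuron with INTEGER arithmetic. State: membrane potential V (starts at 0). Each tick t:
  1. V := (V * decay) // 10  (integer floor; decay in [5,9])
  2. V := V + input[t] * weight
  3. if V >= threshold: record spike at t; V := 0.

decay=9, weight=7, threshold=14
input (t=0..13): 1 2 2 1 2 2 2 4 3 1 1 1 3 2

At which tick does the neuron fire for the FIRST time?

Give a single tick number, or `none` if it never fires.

t=0: input=1 -> V=7
t=1: input=2 -> V=0 FIRE
t=2: input=2 -> V=0 FIRE
t=3: input=1 -> V=7
t=4: input=2 -> V=0 FIRE
t=5: input=2 -> V=0 FIRE
t=6: input=2 -> V=0 FIRE
t=7: input=4 -> V=0 FIRE
t=8: input=3 -> V=0 FIRE
t=9: input=1 -> V=7
t=10: input=1 -> V=13
t=11: input=1 -> V=0 FIRE
t=12: input=3 -> V=0 FIRE
t=13: input=2 -> V=0 FIRE

Answer: 1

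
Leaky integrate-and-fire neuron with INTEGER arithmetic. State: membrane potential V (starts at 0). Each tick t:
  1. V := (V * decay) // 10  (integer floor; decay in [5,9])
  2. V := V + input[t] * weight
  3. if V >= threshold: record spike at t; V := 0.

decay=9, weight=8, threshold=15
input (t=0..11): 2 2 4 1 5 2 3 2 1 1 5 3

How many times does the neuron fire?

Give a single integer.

Answer: 10

Derivation:
t=0: input=2 -> V=0 FIRE
t=1: input=2 -> V=0 FIRE
t=2: input=4 -> V=0 FIRE
t=3: input=1 -> V=8
t=4: input=5 -> V=0 FIRE
t=5: input=2 -> V=0 FIRE
t=6: input=3 -> V=0 FIRE
t=7: input=2 -> V=0 FIRE
t=8: input=1 -> V=8
t=9: input=1 -> V=0 FIRE
t=10: input=5 -> V=0 FIRE
t=11: input=3 -> V=0 FIRE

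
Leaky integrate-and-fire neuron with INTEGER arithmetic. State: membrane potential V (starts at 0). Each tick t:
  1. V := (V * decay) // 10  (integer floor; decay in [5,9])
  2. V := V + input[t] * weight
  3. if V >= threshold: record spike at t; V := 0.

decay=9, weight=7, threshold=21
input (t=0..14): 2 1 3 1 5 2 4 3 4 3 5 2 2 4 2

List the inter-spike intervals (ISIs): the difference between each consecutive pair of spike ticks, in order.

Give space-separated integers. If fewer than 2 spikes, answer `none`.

Answer: 2 2 1 1 1 1 2 1

Derivation:
t=0: input=2 -> V=14
t=1: input=1 -> V=19
t=2: input=3 -> V=0 FIRE
t=3: input=1 -> V=7
t=4: input=5 -> V=0 FIRE
t=5: input=2 -> V=14
t=6: input=4 -> V=0 FIRE
t=7: input=3 -> V=0 FIRE
t=8: input=4 -> V=0 FIRE
t=9: input=3 -> V=0 FIRE
t=10: input=5 -> V=0 FIRE
t=11: input=2 -> V=14
t=12: input=2 -> V=0 FIRE
t=13: input=4 -> V=0 FIRE
t=14: input=2 -> V=14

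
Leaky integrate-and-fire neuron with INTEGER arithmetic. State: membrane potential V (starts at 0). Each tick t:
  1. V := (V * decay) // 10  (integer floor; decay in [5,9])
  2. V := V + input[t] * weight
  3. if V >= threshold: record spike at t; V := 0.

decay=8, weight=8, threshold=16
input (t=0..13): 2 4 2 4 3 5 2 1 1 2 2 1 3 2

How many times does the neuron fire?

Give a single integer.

t=0: input=2 -> V=0 FIRE
t=1: input=4 -> V=0 FIRE
t=2: input=2 -> V=0 FIRE
t=3: input=4 -> V=0 FIRE
t=4: input=3 -> V=0 FIRE
t=5: input=5 -> V=0 FIRE
t=6: input=2 -> V=0 FIRE
t=7: input=1 -> V=8
t=8: input=1 -> V=14
t=9: input=2 -> V=0 FIRE
t=10: input=2 -> V=0 FIRE
t=11: input=1 -> V=8
t=12: input=3 -> V=0 FIRE
t=13: input=2 -> V=0 FIRE

Answer: 11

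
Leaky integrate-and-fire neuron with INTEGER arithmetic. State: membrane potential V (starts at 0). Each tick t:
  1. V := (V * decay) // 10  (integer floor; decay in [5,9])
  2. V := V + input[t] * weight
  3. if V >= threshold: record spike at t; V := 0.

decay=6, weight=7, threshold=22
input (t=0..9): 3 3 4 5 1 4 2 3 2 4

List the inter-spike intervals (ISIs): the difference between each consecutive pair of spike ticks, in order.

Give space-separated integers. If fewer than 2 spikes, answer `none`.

Answer: 1 1 2 2 2

Derivation:
t=0: input=3 -> V=21
t=1: input=3 -> V=0 FIRE
t=2: input=4 -> V=0 FIRE
t=3: input=5 -> V=0 FIRE
t=4: input=1 -> V=7
t=5: input=4 -> V=0 FIRE
t=6: input=2 -> V=14
t=7: input=3 -> V=0 FIRE
t=8: input=2 -> V=14
t=9: input=4 -> V=0 FIRE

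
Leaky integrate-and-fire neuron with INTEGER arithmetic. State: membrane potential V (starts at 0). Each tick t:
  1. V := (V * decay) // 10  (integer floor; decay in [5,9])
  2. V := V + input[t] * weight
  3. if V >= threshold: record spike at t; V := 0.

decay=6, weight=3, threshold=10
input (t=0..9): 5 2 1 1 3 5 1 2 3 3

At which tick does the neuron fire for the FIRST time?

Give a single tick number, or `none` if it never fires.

Answer: 0

Derivation:
t=0: input=5 -> V=0 FIRE
t=1: input=2 -> V=6
t=2: input=1 -> V=6
t=3: input=1 -> V=6
t=4: input=3 -> V=0 FIRE
t=5: input=5 -> V=0 FIRE
t=6: input=1 -> V=3
t=7: input=2 -> V=7
t=8: input=3 -> V=0 FIRE
t=9: input=3 -> V=9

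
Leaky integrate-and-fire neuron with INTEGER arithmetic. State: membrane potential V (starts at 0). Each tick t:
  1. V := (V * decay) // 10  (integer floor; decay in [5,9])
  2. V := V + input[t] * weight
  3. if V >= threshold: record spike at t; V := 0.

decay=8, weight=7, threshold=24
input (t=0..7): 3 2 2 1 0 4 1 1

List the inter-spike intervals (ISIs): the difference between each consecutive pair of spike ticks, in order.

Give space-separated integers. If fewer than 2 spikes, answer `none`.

t=0: input=3 -> V=21
t=1: input=2 -> V=0 FIRE
t=2: input=2 -> V=14
t=3: input=1 -> V=18
t=4: input=0 -> V=14
t=5: input=4 -> V=0 FIRE
t=6: input=1 -> V=7
t=7: input=1 -> V=12

Answer: 4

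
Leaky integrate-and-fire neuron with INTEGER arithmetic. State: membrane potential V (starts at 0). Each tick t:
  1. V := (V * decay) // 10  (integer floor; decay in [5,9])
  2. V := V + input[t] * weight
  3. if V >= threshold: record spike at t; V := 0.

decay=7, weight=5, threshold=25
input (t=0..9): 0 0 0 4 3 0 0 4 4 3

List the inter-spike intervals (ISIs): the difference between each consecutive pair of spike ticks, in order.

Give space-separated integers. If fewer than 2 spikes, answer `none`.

Answer: 4

Derivation:
t=0: input=0 -> V=0
t=1: input=0 -> V=0
t=2: input=0 -> V=0
t=3: input=4 -> V=20
t=4: input=3 -> V=0 FIRE
t=5: input=0 -> V=0
t=6: input=0 -> V=0
t=7: input=4 -> V=20
t=8: input=4 -> V=0 FIRE
t=9: input=3 -> V=15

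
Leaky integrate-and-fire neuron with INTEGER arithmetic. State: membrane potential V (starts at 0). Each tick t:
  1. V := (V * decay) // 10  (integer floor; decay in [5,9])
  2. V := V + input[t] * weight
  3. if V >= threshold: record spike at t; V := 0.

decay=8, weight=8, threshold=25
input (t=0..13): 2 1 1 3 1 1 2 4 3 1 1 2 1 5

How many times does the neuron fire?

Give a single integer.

t=0: input=2 -> V=16
t=1: input=1 -> V=20
t=2: input=1 -> V=24
t=3: input=3 -> V=0 FIRE
t=4: input=1 -> V=8
t=5: input=1 -> V=14
t=6: input=2 -> V=0 FIRE
t=7: input=4 -> V=0 FIRE
t=8: input=3 -> V=24
t=9: input=1 -> V=0 FIRE
t=10: input=1 -> V=8
t=11: input=2 -> V=22
t=12: input=1 -> V=0 FIRE
t=13: input=5 -> V=0 FIRE

Answer: 6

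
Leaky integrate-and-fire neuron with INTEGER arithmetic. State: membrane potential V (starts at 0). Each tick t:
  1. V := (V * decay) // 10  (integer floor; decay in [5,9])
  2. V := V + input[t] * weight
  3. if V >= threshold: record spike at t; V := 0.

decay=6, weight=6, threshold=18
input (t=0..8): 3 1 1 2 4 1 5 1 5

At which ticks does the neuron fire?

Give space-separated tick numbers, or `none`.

Answer: 0 4 6 8

Derivation:
t=0: input=3 -> V=0 FIRE
t=1: input=1 -> V=6
t=2: input=1 -> V=9
t=3: input=2 -> V=17
t=4: input=4 -> V=0 FIRE
t=5: input=1 -> V=6
t=6: input=5 -> V=0 FIRE
t=7: input=1 -> V=6
t=8: input=5 -> V=0 FIRE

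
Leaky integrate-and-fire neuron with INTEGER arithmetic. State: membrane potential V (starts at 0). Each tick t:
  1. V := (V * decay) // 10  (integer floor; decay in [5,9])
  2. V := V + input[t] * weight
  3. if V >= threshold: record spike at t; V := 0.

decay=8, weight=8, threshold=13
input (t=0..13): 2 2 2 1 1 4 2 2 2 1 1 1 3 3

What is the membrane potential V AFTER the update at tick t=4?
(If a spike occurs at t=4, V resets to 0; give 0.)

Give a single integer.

Answer: 0

Derivation:
t=0: input=2 -> V=0 FIRE
t=1: input=2 -> V=0 FIRE
t=2: input=2 -> V=0 FIRE
t=3: input=1 -> V=8
t=4: input=1 -> V=0 FIRE
t=5: input=4 -> V=0 FIRE
t=6: input=2 -> V=0 FIRE
t=7: input=2 -> V=0 FIRE
t=8: input=2 -> V=0 FIRE
t=9: input=1 -> V=8
t=10: input=1 -> V=0 FIRE
t=11: input=1 -> V=8
t=12: input=3 -> V=0 FIRE
t=13: input=3 -> V=0 FIRE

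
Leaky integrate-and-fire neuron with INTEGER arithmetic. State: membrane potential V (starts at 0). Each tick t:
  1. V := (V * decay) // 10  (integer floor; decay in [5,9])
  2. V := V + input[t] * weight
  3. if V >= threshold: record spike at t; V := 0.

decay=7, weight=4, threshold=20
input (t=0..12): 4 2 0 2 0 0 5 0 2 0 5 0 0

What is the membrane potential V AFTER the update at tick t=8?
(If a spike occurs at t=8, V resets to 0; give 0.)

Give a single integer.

t=0: input=4 -> V=16
t=1: input=2 -> V=19
t=2: input=0 -> V=13
t=3: input=2 -> V=17
t=4: input=0 -> V=11
t=5: input=0 -> V=7
t=6: input=5 -> V=0 FIRE
t=7: input=0 -> V=0
t=8: input=2 -> V=8
t=9: input=0 -> V=5
t=10: input=5 -> V=0 FIRE
t=11: input=0 -> V=0
t=12: input=0 -> V=0

Answer: 8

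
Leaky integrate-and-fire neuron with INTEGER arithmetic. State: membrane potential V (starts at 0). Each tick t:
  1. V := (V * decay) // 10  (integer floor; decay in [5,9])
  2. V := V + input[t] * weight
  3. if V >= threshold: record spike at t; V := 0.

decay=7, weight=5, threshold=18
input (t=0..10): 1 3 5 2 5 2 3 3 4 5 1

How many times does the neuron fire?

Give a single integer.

t=0: input=1 -> V=5
t=1: input=3 -> V=0 FIRE
t=2: input=5 -> V=0 FIRE
t=3: input=2 -> V=10
t=4: input=5 -> V=0 FIRE
t=5: input=2 -> V=10
t=6: input=3 -> V=0 FIRE
t=7: input=3 -> V=15
t=8: input=4 -> V=0 FIRE
t=9: input=5 -> V=0 FIRE
t=10: input=1 -> V=5

Answer: 6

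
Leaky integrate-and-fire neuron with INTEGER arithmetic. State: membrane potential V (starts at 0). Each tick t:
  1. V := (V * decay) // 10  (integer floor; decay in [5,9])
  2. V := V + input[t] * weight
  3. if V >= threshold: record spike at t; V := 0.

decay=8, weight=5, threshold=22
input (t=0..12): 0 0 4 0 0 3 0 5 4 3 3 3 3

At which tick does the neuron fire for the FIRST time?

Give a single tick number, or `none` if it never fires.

t=0: input=0 -> V=0
t=1: input=0 -> V=0
t=2: input=4 -> V=20
t=3: input=0 -> V=16
t=4: input=0 -> V=12
t=5: input=3 -> V=0 FIRE
t=6: input=0 -> V=0
t=7: input=5 -> V=0 FIRE
t=8: input=4 -> V=20
t=9: input=3 -> V=0 FIRE
t=10: input=3 -> V=15
t=11: input=3 -> V=0 FIRE
t=12: input=3 -> V=15

Answer: 5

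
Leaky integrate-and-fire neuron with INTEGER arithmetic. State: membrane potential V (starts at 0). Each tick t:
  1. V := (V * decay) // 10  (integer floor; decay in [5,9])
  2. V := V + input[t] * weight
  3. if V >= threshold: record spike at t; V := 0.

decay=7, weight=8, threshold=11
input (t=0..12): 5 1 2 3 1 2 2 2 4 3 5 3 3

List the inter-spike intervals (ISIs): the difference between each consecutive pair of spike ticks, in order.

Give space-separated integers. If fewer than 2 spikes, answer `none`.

Answer: 2 1 2 1 1 1 1 1 1 1

Derivation:
t=0: input=5 -> V=0 FIRE
t=1: input=1 -> V=8
t=2: input=2 -> V=0 FIRE
t=3: input=3 -> V=0 FIRE
t=4: input=1 -> V=8
t=5: input=2 -> V=0 FIRE
t=6: input=2 -> V=0 FIRE
t=7: input=2 -> V=0 FIRE
t=8: input=4 -> V=0 FIRE
t=9: input=3 -> V=0 FIRE
t=10: input=5 -> V=0 FIRE
t=11: input=3 -> V=0 FIRE
t=12: input=3 -> V=0 FIRE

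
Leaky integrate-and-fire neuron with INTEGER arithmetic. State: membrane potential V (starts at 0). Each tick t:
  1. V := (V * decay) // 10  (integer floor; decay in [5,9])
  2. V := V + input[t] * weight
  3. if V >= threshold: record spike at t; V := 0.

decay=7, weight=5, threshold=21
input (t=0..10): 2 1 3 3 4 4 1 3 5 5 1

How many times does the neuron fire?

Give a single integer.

t=0: input=2 -> V=10
t=1: input=1 -> V=12
t=2: input=3 -> V=0 FIRE
t=3: input=3 -> V=15
t=4: input=4 -> V=0 FIRE
t=5: input=4 -> V=20
t=6: input=1 -> V=19
t=7: input=3 -> V=0 FIRE
t=8: input=5 -> V=0 FIRE
t=9: input=5 -> V=0 FIRE
t=10: input=1 -> V=5

Answer: 5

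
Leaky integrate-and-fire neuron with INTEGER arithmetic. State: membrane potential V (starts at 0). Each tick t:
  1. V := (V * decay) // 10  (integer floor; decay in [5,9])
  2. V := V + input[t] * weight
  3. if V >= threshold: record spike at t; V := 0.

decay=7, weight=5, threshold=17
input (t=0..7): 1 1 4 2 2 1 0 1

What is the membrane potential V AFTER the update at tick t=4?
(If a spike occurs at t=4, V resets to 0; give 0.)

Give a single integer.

t=0: input=1 -> V=5
t=1: input=1 -> V=8
t=2: input=4 -> V=0 FIRE
t=3: input=2 -> V=10
t=4: input=2 -> V=0 FIRE
t=5: input=1 -> V=5
t=6: input=0 -> V=3
t=7: input=1 -> V=7

Answer: 0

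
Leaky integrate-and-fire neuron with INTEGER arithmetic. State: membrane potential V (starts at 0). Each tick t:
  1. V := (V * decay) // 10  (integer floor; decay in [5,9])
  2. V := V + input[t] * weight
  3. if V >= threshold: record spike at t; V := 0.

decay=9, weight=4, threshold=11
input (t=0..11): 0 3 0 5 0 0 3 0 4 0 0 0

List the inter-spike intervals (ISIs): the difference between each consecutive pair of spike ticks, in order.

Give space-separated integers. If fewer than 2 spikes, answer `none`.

t=0: input=0 -> V=0
t=1: input=3 -> V=0 FIRE
t=2: input=0 -> V=0
t=3: input=5 -> V=0 FIRE
t=4: input=0 -> V=0
t=5: input=0 -> V=0
t=6: input=3 -> V=0 FIRE
t=7: input=0 -> V=0
t=8: input=4 -> V=0 FIRE
t=9: input=0 -> V=0
t=10: input=0 -> V=0
t=11: input=0 -> V=0

Answer: 2 3 2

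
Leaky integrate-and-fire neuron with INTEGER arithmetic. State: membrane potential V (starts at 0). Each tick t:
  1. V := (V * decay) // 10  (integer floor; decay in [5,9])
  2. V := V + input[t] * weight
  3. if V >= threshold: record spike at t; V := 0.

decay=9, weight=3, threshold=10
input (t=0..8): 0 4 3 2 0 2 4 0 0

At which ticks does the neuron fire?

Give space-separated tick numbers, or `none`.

t=0: input=0 -> V=0
t=1: input=4 -> V=0 FIRE
t=2: input=3 -> V=9
t=3: input=2 -> V=0 FIRE
t=4: input=0 -> V=0
t=5: input=2 -> V=6
t=6: input=4 -> V=0 FIRE
t=7: input=0 -> V=0
t=8: input=0 -> V=0

Answer: 1 3 6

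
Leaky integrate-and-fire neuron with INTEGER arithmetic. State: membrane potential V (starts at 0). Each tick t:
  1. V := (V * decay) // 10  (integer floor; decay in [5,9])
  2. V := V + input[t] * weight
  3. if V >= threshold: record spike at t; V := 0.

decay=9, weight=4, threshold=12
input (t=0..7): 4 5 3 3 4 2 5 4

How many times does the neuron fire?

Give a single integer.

Answer: 7

Derivation:
t=0: input=4 -> V=0 FIRE
t=1: input=5 -> V=0 FIRE
t=2: input=3 -> V=0 FIRE
t=3: input=3 -> V=0 FIRE
t=4: input=4 -> V=0 FIRE
t=5: input=2 -> V=8
t=6: input=5 -> V=0 FIRE
t=7: input=4 -> V=0 FIRE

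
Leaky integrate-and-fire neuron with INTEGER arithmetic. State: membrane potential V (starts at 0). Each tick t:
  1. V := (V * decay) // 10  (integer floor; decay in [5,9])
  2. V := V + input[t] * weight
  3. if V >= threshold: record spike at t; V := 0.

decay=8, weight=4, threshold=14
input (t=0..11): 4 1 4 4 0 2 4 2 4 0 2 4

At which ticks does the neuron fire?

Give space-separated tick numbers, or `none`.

Answer: 0 2 3 6 8 11

Derivation:
t=0: input=4 -> V=0 FIRE
t=1: input=1 -> V=4
t=2: input=4 -> V=0 FIRE
t=3: input=4 -> V=0 FIRE
t=4: input=0 -> V=0
t=5: input=2 -> V=8
t=6: input=4 -> V=0 FIRE
t=7: input=2 -> V=8
t=8: input=4 -> V=0 FIRE
t=9: input=0 -> V=0
t=10: input=2 -> V=8
t=11: input=4 -> V=0 FIRE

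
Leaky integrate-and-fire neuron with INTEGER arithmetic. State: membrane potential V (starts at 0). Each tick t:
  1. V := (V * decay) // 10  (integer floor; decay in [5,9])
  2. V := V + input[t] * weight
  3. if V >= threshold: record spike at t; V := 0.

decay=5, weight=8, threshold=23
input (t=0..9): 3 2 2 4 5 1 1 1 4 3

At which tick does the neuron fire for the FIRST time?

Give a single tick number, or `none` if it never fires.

Answer: 0

Derivation:
t=0: input=3 -> V=0 FIRE
t=1: input=2 -> V=16
t=2: input=2 -> V=0 FIRE
t=3: input=4 -> V=0 FIRE
t=4: input=5 -> V=0 FIRE
t=5: input=1 -> V=8
t=6: input=1 -> V=12
t=7: input=1 -> V=14
t=8: input=4 -> V=0 FIRE
t=9: input=3 -> V=0 FIRE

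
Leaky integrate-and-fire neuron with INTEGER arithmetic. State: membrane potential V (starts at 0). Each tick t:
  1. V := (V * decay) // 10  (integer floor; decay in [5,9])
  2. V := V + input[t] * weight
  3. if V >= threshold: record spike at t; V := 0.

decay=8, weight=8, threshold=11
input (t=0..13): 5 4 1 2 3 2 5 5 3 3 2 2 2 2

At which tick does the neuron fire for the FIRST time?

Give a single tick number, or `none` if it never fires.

Answer: 0

Derivation:
t=0: input=5 -> V=0 FIRE
t=1: input=4 -> V=0 FIRE
t=2: input=1 -> V=8
t=3: input=2 -> V=0 FIRE
t=4: input=3 -> V=0 FIRE
t=5: input=2 -> V=0 FIRE
t=6: input=5 -> V=0 FIRE
t=7: input=5 -> V=0 FIRE
t=8: input=3 -> V=0 FIRE
t=9: input=3 -> V=0 FIRE
t=10: input=2 -> V=0 FIRE
t=11: input=2 -> V=0 FIRE
t=12: input=2 -> V=0 FIRE
t=13: input=2 -> V=0 FIRE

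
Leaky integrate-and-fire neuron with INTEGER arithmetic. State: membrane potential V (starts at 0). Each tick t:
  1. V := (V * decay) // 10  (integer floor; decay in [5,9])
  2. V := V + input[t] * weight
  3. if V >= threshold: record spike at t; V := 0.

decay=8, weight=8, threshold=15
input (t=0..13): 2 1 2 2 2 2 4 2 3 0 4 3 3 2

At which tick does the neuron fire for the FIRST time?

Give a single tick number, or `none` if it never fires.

Answer: 0

Derivation:
t=0: input=2 -> V=0 FIRE
t=1: input=1 -> V=8
t=2: input=2 -> V=0 FIRE
t=3: input=2 -> V=0 FIRE
t=4: input=2 -> V=0 FIRE
t=5: input=2 -> V=0 FIRE
t=6: input=4 -> V=0 FIRE
t=7: input=2 -> V=0 FIRE
t=8: input=3 -> V=0 FIRE
t=9: input=0 -> V=0
t=10: input=4 -> V=0 FIRE
t=11: input=3 -> V=0 FIRE
t=12: input=3 -> V=0 FIRE
t=13: input=2 -> V=0 FIRE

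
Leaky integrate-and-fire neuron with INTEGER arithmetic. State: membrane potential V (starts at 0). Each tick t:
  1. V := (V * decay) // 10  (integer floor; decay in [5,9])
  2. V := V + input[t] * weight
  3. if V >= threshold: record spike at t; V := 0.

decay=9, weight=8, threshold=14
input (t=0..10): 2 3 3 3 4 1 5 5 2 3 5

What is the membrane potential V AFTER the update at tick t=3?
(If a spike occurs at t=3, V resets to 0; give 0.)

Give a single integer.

t=0: input=2 -> V=0 FIRE
t=1: input=3 -> V=0 FIRE
t=2: input=3 -> V=0 FIRE
t=3: input=3 -> V=0 FIRE
t=4: input=4 -> V=0 FIRE
t=5: input=1 -> V=8
t=6: input=5 -> V=0 FIRE
t=7: input=5 -> V=0 FIRE
t=8: input=2 -> V=0 FIRE
t=9: input=3 -> V=0 FIRE
t=10: input=5 -> V=0 FIRE

Answer: 0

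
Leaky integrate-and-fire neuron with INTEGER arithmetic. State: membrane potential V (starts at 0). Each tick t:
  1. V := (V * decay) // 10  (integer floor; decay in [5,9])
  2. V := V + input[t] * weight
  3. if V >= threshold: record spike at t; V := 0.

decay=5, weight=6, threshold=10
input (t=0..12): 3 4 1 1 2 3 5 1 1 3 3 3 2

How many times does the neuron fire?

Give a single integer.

t=0: input=3 -> V=0 FIRE
t=1: input=4 -> V=0 FIRE
t=2: input=1 -> V=6
t=3: input=1 -> V=9
t=4: input=2 -> V=0 FIRE
t=5: input=3 -> V=0 FIRE
t=6: input=5 -> V=0 FIRE
t=7: input=1 -> V=6
t=8: input=1 -> V=9
t=9: input=3 -> V=0 FIRE
t=10: input=3 -> V=0 FIRE
t=11: input=3 -> V=0 FIRE
t=12: input=2 -> V=0 FIRE

Answer: 9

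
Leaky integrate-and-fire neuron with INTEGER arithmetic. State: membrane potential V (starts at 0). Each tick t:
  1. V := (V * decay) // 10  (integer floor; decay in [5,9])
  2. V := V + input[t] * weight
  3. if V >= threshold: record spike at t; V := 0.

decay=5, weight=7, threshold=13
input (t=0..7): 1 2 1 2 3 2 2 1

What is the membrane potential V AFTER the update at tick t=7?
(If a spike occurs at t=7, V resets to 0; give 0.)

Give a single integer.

Answer: 7

Derivation:
t=0: input=1 -> V=7
t=1: input=2 -> V=0 FIRE
t=2: input=1 -> V=7
t=3: input=2 -> V=0 FIRE
t=4: input=3 -> V=0 FIRE
t=5: input=2 -> V=0 FIRE
t=6: input=2 -> V=0 FIRE
t=7: input=1 -> V=7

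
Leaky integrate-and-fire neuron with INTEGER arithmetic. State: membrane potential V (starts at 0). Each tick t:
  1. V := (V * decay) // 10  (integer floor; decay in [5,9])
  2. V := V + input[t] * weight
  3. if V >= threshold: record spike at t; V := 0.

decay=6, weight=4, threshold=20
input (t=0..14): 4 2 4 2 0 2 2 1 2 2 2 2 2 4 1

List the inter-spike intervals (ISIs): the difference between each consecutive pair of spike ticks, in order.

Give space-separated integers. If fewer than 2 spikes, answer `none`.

t=0: input=4 -> V=16
t=1: input=2 -> V=17
t=2: input=4 -> V=0 FIRE
t=3: input=2 -> V=8
t=4: input=0 -> V=4
t=5: input=2 -> V=10
t=6: input=2 -> V=14
t=7: input=1 -> V=12
t=8: input=2 -> V=15
t=9: input=2 -> V=17
t=10: input=2 -> V=18
t=11: input=2 -> V=18
t=12: input=2 -> V=18
t=13: input=4 -> V=0 FIRE
t=14: input=1 -> V=4

Answer: 11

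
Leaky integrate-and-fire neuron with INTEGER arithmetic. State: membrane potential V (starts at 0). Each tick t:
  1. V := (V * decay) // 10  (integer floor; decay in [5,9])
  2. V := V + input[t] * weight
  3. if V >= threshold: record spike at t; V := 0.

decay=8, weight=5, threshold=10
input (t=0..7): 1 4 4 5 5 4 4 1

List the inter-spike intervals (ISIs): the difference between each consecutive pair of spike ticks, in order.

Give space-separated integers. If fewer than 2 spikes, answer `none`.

Answer: 1 1 1 1 1

Derivation:
t=0: input=1 -> V=5
t=1: input=4 -> V=0 FIRE
t=2: input=4 -> V=0 FIRE
t=3: input=5 -> V=0 FIRE
t=4: input=5 -> V=0 FIRE
t=5: input=4 -> V=0 FIRE
t=6: input=4 -> V=0 FIRE
t=7: input=1 -> V=5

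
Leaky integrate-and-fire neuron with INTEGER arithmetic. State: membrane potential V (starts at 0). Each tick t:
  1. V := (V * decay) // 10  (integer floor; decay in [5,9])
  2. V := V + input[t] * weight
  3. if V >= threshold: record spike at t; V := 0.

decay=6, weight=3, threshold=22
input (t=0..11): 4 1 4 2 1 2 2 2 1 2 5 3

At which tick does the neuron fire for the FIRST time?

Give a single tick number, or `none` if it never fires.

Answer: 10

Derivation:
t=0: input=4 -> V=12
t=1: input=1 -> V=10
t=2: input=4 -> V=18
t=3: input=2 -> V=16
t=4: input=1 -> V=12
t=5: input=2 -> V=13
t=6: input=2 -> V=13
t=7: input=2 -> V=13
t=8: input=1 -> V=10
t=9: input=2 -> V=12
t=10: input=5 -> V=0 FIRE
t=11: input=3 -> V=9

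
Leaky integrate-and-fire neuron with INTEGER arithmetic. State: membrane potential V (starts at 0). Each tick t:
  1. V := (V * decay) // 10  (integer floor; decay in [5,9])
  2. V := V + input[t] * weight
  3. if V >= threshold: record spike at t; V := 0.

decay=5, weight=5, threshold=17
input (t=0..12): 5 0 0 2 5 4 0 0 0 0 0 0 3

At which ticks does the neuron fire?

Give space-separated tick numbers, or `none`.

Answer: 0 4 5

Derivation:
t=0: input=5 -> V=0 FIRE
t=1: input=0 -> V=0
t=2: input=0 -> V=0
t=3: input=2 -> V=10
t=4: input=5 -> V=0 FIRE
t=5: input=4 -> V=0 FIRE
t=6: input=0 -> V=0
t=7: input=0 -> V=0
t=8: input=0 -> V=0
t=9: input=0 -> V=0
t=10: input=0 -> V=0
t=11: input=0 -> V=0
t=12: input=3 -> V=15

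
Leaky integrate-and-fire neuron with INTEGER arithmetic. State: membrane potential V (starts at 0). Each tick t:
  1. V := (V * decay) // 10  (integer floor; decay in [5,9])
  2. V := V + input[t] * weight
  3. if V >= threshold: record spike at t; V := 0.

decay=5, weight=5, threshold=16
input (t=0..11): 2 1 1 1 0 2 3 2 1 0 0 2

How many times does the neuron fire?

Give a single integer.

t=0: input=2 -> V=10
t=1: input=1 -> V=10
t=2: input=1 -> V=10
t=3: input=1 -> V=10
t=4: input=0 -> V=5
t=5: input=2 -> V=12
t=6: input=3 -> V=0 FIRE
t=7: input=2 -> V=10
t=8: input=1 -> V=10
t=9: input=0 -> V=5
t=10: input=0 -> V=2
t=11: input=2 -> V=11

Answer: 1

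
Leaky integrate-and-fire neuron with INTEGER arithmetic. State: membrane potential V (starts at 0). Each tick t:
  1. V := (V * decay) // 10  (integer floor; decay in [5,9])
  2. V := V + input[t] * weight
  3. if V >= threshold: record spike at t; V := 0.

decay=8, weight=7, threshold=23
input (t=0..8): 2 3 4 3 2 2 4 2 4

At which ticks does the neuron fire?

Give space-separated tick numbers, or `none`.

Answer: 1 2 4 6 8

Derivation:
t=0: input=2 -> V=14
t=1: input=3 -> V=0 FIRE
t=2: input=4 -> V=0 FIRE
t=3: input=3 -> V=21
t=4: input=2 -> V=0 FIRE
t=5: input=2 -> V=14
t=6: input=4 -> V=0 FIRE
t=7: input=2 -> V=14
t=8: input=4 -> V=0 FIRE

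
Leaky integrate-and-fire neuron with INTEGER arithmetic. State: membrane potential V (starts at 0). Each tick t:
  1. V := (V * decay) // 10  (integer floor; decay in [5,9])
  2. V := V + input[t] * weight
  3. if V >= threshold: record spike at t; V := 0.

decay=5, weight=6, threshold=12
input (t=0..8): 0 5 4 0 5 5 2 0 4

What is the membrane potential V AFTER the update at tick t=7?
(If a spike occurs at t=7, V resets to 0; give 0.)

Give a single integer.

Answer: 0

Derivation:
t=0: input=0 -> V=0
t=1: input=5 -> V=0 FIRE
t=2: input=4 -> V=0 FIRE
t=3: input=0 -> V=0
t=4: input=5 -> V=0 FIRE
t=5: input=5 -> V=0 FIRE
t=6: input=2 -> V=0 FIRE
t=7: input=0 -> V=0
t=8: input=4 -> V=0 FIRE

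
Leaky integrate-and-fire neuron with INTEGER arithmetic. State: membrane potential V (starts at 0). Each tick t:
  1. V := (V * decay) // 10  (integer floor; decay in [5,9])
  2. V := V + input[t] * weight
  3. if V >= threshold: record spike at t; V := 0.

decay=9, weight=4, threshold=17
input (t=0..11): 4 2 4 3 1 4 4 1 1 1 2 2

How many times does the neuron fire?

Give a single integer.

Answer: 5

Derivation:
t=0: input=4 -> V=16
t=1: input=2 -> V=0 FIRE
t=2: input=4 -> V=16
t=3: input=3 -> V=0 FIRE
t=4: input=1 -> V=4
t=5: input=4 -> V=0 FIRE
t=6: input=4 -> V=16
t=7: input=1 -> V=0 FIRE
t=8: input=1 -> V=4
t=9: input=1 -> V=7
t=10: input=2 -> V=14
t=11: input=2 -> V=0 FIRE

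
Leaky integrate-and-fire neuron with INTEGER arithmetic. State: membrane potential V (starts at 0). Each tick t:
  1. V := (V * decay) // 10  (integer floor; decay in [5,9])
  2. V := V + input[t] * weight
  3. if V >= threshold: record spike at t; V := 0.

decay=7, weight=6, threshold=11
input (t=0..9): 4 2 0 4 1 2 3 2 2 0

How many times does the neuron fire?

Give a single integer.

Answer: 7

Derivation:
t=0: input=4 -> V=0 FIRE
t=1: input=2 -> V=0 FIRE
t=2: input=0 -> V=0
t=3: input=4 -> V=0 FIRE
t=4: input=1 -> V=6
t=5: input=2 -> V=0 FIRE
t=6: input=3 -> V=0 FIRE
t=7: input=2 -> V=0 FIRE
t=8: input=2 -> V=0 FIRE
t=9: input=0 -> V=0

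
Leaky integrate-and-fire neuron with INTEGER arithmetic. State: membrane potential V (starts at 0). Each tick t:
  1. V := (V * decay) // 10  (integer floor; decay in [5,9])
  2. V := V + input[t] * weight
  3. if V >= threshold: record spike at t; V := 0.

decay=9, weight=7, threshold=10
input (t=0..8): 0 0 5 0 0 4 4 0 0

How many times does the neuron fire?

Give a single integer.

t=0: input=0 -> V=0
t=1: input=0 -> V=0
t=2: input=5 -> V=0 FIRE
t=3: input=0 -> V=0
t=4: input=0 -> V=0
t=5: input=4 -> V=0 FIRE
t=6: input=4 -> V=0 FIRE
t=7: input=0 -> V=0
t=8: input=0 -> V=0

Answer: 3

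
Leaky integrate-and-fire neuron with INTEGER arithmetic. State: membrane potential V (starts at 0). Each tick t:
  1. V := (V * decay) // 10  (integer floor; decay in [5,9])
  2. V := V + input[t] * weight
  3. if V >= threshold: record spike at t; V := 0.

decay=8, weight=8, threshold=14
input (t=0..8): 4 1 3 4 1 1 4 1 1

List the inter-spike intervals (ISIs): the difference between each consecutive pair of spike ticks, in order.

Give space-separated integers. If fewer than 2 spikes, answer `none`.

Answer: 2 1 2 1 2

Derivation:
t=0: input=4 -> V=0 FIRE
t=1: input=1 -> V=8
t=2: input=3 -> V=0 FIRE
t=3: input=4 -> V=0 FIRE
t=4: input=1 -> V=8
t=5: input=1 -> V=0 FIRE
t=6: input=4 -> V=0 FIRE
t=7: input=1 -> V=8
t=8: input=1 -> V=0 FIRE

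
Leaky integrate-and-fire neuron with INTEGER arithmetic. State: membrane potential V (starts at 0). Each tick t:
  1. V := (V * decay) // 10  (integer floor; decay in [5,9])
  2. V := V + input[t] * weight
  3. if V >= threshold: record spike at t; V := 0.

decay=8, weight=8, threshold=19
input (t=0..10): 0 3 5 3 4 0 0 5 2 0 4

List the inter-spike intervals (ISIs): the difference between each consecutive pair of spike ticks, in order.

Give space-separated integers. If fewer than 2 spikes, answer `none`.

Answer: 1 1 1 3 3

Derivation:
t=0: input=0 -> V=0
t=1: input=3 -> V=0 FIRE
t=2: input=5 -> V=0 FIRE
t=3: input=3 -> V=0 FIRE
t=4: input=4 -> V=0 FIRE
t=5: input=0 -> V=0
t=6: input=0 -> V=0
t=7: input=5 -> V=0 FIRE
t=8: input=2 -> V=16
t=9: input=0 -> V=12
t=10: input=4 -> V=0 FIRE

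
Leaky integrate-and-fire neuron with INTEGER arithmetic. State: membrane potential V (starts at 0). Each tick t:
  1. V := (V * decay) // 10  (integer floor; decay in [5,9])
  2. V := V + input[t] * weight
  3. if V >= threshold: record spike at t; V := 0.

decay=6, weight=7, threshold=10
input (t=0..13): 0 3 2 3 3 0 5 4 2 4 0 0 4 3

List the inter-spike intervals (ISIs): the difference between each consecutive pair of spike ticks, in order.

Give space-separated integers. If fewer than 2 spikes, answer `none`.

t=0: input=0 -> V=0
t=1: input=3 -> V=0 FIRE
t=2: input=2 -> V=0 FIRE
t=3: input=3 -> V=0 FIRE
t=4: input=3 -> V=0 FIRE
t=5: input=0 -> V=0
t=6: input=5 -> V=0 FIRE
t=7: input=4 -> V=0 FIRE
t=8: input=2 -> V=0 FIRE
t=9: input=4 -> V=0 FIRE
t=10: input=0 -> V=0
t=11: input=0 -> V=0
t=12: input=4 -> V=0 FIRE
t=13: input=3 -> V=0 FIRE

Answer: 1 1 1 2 1 1 1 3 1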